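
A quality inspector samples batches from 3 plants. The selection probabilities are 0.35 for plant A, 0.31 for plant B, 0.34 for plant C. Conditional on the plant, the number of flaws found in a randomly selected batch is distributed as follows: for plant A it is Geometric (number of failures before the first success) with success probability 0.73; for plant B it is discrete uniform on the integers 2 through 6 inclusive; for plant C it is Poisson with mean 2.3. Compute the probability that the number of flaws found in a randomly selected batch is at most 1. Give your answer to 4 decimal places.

0.4370

Conditional on each plant, P(X ≤ 1): A: 0.9271; B: 0; C: 0.330854.
By total probability, P(X ≤ 1) = 0.35·0.9271 + 0.31·0 + 0.34·0.330854 = 0.436975.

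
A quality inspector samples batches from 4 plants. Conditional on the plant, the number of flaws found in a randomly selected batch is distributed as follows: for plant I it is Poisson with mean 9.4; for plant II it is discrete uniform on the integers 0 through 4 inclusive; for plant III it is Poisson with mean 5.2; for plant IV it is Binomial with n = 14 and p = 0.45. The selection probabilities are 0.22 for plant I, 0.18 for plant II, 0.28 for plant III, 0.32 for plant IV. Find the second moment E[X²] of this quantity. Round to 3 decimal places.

For each component E[X²] = Var + (mean)², giving I: 97.76; II: 6; III: 32.24; IV: 43.155.
Overall E[X²] = 0.22·97.76 + 0.18·6 + 0.28·32.24 + 0.32·43.155 = 45.424.

45.424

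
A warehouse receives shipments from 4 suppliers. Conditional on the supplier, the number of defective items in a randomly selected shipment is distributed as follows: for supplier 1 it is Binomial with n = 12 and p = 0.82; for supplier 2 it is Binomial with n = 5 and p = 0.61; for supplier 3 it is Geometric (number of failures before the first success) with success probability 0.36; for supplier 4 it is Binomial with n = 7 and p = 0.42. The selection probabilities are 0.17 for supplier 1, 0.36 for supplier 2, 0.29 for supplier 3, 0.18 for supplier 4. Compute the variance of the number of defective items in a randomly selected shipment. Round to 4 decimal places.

10.1915

Per component, 1: μ=9.84, E[X²]=98.5968; 2: μ=3.05, E[X²]=10.492; 3: μ=1.77778, E[X²]=8.09877; 4: μ=2.94, E[X²]=10.3488.
E[X] = 0.17·9.84 + 0.36·3.05 + 0.29·1.77778 + 0.18·2.94 = 3.81556.
E[X²] = 0.17·98.5968 + 0.36·10.492 + 0.29·8.09877 + 0.18·10.3488 = 24.75.
Var(X) = E[X²] − (E[X])² = 24.75 − 14.5585 = 10.1915.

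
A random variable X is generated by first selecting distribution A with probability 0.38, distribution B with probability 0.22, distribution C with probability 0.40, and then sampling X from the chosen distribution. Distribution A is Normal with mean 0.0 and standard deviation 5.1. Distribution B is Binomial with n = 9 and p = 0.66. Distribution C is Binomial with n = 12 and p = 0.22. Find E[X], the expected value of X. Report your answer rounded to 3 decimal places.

2.363

Component means — A: 0; B: 5.94; C: 2.64.
E[X] = 0.38·0 + 0.22·5.94 + 0.4·2.64 = 2.3628.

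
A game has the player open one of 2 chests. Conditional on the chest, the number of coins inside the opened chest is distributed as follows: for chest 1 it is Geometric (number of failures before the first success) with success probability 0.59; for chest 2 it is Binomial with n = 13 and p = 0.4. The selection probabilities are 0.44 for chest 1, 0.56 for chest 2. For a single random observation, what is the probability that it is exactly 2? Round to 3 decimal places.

Conditional on each chest, P(X = 2): 1: 0.099179; 2: 0.0452771.
By total probability, P(X = 2) = 0.44·0.099179 + 0.56·0.0452771 = 0.0689939.

0.069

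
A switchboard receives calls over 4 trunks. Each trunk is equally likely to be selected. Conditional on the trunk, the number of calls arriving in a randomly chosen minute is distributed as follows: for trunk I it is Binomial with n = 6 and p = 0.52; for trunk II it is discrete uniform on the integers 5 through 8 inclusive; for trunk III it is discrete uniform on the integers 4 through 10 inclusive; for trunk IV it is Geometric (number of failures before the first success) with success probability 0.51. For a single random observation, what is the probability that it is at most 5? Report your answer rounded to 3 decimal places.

Conditional on each trunk, P(X ≤ 5): I: 0.980229; II: 0.25; III: 0.285714; IV: 0.986159.
By total probability, P(X ≤ 5) = 0.25·0.980229 + 0.25·0.25 + 0.25·0.285714 + 0.25·0.986159 = 0.625526.

0.626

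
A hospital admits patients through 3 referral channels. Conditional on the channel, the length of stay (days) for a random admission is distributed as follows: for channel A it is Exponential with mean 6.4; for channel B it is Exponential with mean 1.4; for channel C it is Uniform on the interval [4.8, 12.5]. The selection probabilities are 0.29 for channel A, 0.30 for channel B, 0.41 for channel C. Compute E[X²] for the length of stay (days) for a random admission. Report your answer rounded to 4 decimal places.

57.6358

For each component E[X²] = Var + (mean)², giving A: 81.92; B: 3.92; C: 79.7633.
Overall E[X²] = 0.29·81.92 + 0.3·3.92 + 0.41·79.7633 = 57.6358.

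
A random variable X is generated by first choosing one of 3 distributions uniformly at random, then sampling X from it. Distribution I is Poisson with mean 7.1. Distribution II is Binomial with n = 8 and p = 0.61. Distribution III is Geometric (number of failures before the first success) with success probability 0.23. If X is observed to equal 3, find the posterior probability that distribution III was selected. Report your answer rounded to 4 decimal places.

0.3905

Likelihoods P(X=3 | ·): I: 0.049219; II: 0.114683; III: 0.105003.
Posterior ∝ prior × likelihood. Numerator for III: 0.333333·0.105003 = 0.0350009.
Normalizing constant: 0.333333·0.049219 + 0.333333·0.114683 + 0.333333·0.105003 = 0.089635.
P(III | observation) = 0.0350009 / 0.089635 = 0.390482.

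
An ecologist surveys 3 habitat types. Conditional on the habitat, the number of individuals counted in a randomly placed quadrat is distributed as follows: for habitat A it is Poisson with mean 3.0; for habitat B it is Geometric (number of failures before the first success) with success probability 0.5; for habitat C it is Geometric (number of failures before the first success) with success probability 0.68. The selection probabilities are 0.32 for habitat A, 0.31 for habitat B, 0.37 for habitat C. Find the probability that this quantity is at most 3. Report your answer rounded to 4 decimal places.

Conditional on each habitat, P(X ≤ 3): A: 0.647232; B: 0.9375; C: 0.989514.
By total probability, P(X ≤ 3) = 0.32·0.647232 + 0.31·0.9375 + 0.37·0.989514 = 0.863859.

0.8639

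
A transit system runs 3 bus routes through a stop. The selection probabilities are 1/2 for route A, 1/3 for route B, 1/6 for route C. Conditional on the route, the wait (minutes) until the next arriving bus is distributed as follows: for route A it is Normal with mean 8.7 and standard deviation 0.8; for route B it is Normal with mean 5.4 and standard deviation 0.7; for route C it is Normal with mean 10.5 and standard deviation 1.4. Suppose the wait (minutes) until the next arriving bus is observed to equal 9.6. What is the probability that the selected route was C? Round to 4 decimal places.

0.2258

Likelihoods f(9.6 | ·): A: 0.264846; B: 8.67983e-09; C: 0.231762.
Posterior ∝ prior × likelihood. Numerator for C: 0.166667·0.231762 = 0.038627.
Normalizing constant: 0.5·0.264846 + 0.333333·8.67983e-09 + 0.166667·0.231762 = 0.17105.
P(C | observation) = 0.038627 / 0.17105 = 0.225823.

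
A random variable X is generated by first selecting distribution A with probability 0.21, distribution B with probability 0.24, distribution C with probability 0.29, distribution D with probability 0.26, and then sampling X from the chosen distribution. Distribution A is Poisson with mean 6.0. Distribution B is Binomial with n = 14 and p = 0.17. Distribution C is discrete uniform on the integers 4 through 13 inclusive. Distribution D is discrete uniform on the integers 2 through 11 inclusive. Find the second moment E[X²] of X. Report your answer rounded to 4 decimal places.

For each component E[X²] = Var + (mean)², giving A: 42; B: 7.6398; C: 80.5; D: 50.5.
Overall E[X²] = 0.21·42 + 0.24·7.6398 + 0.29·80.5 + 0.26·50.5 = 47.1286.

47.1286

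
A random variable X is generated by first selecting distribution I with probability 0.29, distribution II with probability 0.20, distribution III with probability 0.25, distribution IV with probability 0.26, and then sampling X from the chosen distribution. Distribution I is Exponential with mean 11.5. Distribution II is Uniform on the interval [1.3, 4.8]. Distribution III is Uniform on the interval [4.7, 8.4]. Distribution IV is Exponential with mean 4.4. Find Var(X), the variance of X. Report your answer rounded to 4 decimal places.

54.6019

Per component, I: μ=11.5, E[X²]=264.5; II: μ=3.05, E[X²]=10.3233; III: μ=6.55, E[X²]=44.0433; IV: μ=4.4, E[X²]=38.72.
E[X] = 0.29·11.5 + 0.2·3.05 + 0.25·6.55 + 0.26·4.4 = 6.7265.
E[X²] = 0.29·264.5 + 0.2·10.3233 + 0.25·44.0433 + 0.26·38.72 = 99.8477.
Var(X) = E[X²] − (E[X])² = 99.8477 − 45.2458 = 54.6019.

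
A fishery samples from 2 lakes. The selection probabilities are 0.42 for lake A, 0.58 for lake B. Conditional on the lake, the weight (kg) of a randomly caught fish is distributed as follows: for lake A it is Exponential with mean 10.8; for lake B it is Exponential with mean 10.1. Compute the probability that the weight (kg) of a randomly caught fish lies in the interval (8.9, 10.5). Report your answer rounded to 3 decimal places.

0.061

Conditional on each lake, P(8.9 < X < 10.5): A: 0.0603994; B: 0.0606957.
By total probability, P(8.9 < X < 10.5) = 0.42·0.0603994 + 0.58·0.0606957 = 0.0605712.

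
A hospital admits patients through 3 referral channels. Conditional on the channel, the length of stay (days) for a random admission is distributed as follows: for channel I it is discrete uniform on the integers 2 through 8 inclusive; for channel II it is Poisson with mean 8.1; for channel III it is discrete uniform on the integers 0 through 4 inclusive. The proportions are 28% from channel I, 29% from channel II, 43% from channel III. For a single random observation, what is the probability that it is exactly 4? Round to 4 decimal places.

0.1418

Conditional on each channel, P(X = 4): I: 0.142857; II: 0.0544432; III: 0.2.
By total probability, P(X = 4) = 0.28·0.142857 + 0.29·0.0544432 + 0.43·0.2 = 0.141789.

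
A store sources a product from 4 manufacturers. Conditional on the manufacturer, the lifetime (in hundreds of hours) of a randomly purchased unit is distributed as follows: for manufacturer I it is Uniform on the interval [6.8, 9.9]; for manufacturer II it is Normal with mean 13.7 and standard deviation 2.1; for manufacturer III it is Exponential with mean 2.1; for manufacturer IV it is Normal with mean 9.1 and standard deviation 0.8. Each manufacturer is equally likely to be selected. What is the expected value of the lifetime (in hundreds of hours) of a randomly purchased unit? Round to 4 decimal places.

Component means — I: 8.35; II: 13.7; III: 2.1; IV: 9.1.
E[X] = 0.25·8.35 + 0.25·13.7 + 0.25·2.1 + 0.25·9.1 = 8.3125.

8.3125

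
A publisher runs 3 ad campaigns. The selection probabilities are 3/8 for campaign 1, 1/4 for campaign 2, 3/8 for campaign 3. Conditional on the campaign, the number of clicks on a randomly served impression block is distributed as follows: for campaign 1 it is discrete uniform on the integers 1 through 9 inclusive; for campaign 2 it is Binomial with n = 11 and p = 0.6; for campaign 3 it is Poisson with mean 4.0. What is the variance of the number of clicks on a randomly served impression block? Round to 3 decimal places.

5.674

Per component, 1: μ=5, E[X²]=31.6667; 2: μ=6.6, E[X²]=46.2; 3: μ=4, E[X²]=20.
E[X] = 0.375·5 + 0.25·6.6 + 0.375·4 = 5.025.
E[X²] = 0.375·31.6667 + 0.25·46.2 + 0.375·20 = 30.925.
Var(X) = E[X²] − (E[X])² = 30.925 − 25.2506 = 5.67437.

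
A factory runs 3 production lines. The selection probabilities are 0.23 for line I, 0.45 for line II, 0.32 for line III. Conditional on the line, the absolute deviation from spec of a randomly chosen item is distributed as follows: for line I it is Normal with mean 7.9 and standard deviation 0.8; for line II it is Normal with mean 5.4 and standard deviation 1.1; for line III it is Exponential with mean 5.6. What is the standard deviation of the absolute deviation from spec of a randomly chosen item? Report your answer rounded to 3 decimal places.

3.431

Per component, I: μ=7.9, E[X²]=63.05; II: μ=5.4, E[X²]=30.37; III: μ=5.6, E[X²]=62.72.
E[X] = 0.23·7.9 + 0.45·5.4 + 0.32·5.6 = 6.039.
E[X²] = 0.23·63.05 + 0.45·30.37 + 0.32·62.72 = 48.2384.
Var(X) = E[X²] − (E[X])² = 48.2384 − 36.4695 = 11.7689.
SD(X) = √11.7689 = 3.43058.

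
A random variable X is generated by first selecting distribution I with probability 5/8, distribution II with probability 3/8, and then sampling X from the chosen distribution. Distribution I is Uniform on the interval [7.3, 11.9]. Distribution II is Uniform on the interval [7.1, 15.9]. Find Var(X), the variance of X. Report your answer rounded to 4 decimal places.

4.3682

Per component, I: μ=9.6, E[X²]=93.9233; II: μ=11.5, E[X²]=138.703.
E[X] = 0.625·9.6 + 0.375·11.5 = 10.3125.
E[X²] = 0.625·93.9233 + 0.375·138.703 = 110.716.
Var(X) = E[X²] − (E[X])² = 110.716 − 106.348 = 4.36818.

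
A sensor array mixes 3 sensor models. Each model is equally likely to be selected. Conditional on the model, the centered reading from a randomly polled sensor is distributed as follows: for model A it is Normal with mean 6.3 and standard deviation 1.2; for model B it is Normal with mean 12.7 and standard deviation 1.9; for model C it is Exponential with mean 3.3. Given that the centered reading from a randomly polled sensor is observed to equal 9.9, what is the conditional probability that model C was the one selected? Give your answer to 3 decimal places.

0.168

Likelihoods f(9.9 | ·): A: 0.00369321; B: 0.0708872; C: 0.015087.
Posterior ∝ prior × likelihood. Numerator for C: 0.333333·0.015087 = 0.005029.
Normalizing constant: 0.333333·0.00369321 + 0.333333·0.0708872 + 0.333333·0.015087 = 0.0298891.
P(C | observation) = 0.005029 / 0.0298891 = 0.168255.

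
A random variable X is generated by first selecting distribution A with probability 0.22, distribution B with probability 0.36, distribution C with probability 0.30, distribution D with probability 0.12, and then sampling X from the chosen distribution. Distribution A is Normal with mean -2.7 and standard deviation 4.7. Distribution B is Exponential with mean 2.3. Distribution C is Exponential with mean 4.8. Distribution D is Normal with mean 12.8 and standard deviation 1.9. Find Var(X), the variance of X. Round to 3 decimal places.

33.886

Per component, A: μ=-2.7, E[X²]=29.38; B: μ=2.3, E[X²]=10.58; C: μ=4.8, E[X²]=46.08; D: μ=12.8, E[X²]=167.45.
E[X] = 0.22·-2.7 + 0.36·2.3 + 0.3·4.8 + 0.12·12.8 = 3.21.
E[X²] = 0.22·29.38 + 0.36·10.58 + 0.3·46.08 + 0.12·167.45 = 44.1904.
Var(X) = E[X²] − (E[X])² = 44.1904 − 10.3041 = 33.8863.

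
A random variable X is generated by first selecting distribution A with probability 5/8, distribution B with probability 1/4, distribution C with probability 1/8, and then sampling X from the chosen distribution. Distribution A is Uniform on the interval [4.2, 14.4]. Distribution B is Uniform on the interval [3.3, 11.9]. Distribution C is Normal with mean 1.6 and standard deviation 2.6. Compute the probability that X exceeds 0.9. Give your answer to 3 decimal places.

0.951

Conditional on each component, P(X > 0.9): A: 1; B: 1; C: 0.606124.
By total probability, P(X > 0.9) = 0.625·1 + 0.25·1 + 0.125·0.606124 = 0.950765.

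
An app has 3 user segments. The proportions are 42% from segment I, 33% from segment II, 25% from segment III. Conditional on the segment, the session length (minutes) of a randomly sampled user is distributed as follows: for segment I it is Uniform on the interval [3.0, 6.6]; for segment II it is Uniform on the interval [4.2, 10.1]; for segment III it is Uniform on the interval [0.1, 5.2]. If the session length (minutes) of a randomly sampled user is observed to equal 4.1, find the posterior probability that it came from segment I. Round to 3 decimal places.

0.704

Likelihoods f(4.1 | ·): I: 0.277778; II: 0; III: 0.196078.
Posterior ∝ prior × likelihood. Numerator for I: 0.42·0.277778 = 0.116667.
Normalizing constant: 0.42·0.277778 + 0.33·0 + 0.25·0.196078 = 0.165686.
P(I | observation) = 0.116667 / 0.165686 = 0.704142.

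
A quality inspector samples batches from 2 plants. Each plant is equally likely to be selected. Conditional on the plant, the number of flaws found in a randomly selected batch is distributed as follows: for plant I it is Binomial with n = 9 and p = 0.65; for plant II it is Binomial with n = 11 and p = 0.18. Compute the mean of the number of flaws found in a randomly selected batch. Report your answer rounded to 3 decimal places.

3.915

Component means — I: 5.85; II: 1.98.
E[X] = 0.5·5.85 + 0.5·1.98 = 3.915.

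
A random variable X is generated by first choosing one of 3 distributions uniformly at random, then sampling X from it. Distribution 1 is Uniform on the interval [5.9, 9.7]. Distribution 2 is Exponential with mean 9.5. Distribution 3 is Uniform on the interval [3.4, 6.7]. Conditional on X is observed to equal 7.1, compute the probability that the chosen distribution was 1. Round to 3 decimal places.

Likelihoods f(7.1 | ·): 1: 0.263158; 2: 0.0498538; 3: 0.
Posterior ∝ prior × likelihood. Numerator for 1: 0.333333·0.263158 = 0.0877193.
Normalizing constant: 0.333333·0.263158 + 0.333333·0.0498538 + 0.333333·0 = 0.104337.
P(1 | observation) = 0.0877193 / 0.104337 = 0.840729.

0.841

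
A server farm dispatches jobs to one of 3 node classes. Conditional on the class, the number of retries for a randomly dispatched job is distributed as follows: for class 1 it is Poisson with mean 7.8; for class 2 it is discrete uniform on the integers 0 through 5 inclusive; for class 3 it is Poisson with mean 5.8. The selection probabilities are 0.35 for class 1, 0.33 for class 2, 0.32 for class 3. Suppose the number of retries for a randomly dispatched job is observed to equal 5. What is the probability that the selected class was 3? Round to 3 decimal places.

Likelihoods P(X=5 | ·): 1: 0.0985814; 2: 0.166667; 3: 0.165596.
Posterior ∝ prior × likelihood. Numerator for 3: 0.32·0.165596 = 0.0529908.
Normalizing constant: 0.35·0.0985814 + 0.33·0.166667 + 0.32·0.165596 = 0.142494.
P(3 | observation) = 0.0529908 / 0.142494 = 0.37188.

0.372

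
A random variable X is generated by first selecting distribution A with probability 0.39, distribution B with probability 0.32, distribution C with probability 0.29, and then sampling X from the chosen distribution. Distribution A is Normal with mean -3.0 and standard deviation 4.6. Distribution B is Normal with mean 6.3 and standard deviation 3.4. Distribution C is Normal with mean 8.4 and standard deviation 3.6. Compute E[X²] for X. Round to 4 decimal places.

For each component E[X²] = Var + (mean)², giving A: 30.16; B: 51.25; C: 83.52.
Overall E[X²] = 0.39·30.16 + 0.32·51.25 + 0.29·83.52 = 52.3832.

52.3832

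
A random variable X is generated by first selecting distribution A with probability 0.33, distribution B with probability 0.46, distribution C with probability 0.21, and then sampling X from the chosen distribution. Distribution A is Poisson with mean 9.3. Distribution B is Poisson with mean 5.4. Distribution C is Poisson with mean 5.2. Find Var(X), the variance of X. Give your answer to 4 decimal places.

Per component, A: μ=9.3, E[X²]=95.79; B: μ=5.4, E[X²]=34.56; C: μ=5.2, E[X²]=32.24.
E[X] = 0.33·9.3 + 0.46·5.4 + 0.21·5.2 = 6.645.
E[X²] = 0.33·95.79 + 0.46·34.56 + 0.21·32.24 = 54.2787.
Var(X) = E[X²] − (E[X])² = 54.2787 − 44.156 = 10.1227.

10.1227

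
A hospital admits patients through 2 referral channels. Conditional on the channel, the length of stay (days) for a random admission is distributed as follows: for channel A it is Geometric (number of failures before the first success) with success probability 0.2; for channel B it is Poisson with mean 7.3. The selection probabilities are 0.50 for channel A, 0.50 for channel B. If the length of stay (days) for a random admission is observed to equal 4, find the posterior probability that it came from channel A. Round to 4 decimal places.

0.5061

Likelihoods P(X=4 | ·): A: 0.08192; B: 0.0799338.
Posterior ∝ prior × likelihood. Numerator for A: 0.5·0.08192 = 0.04096.
Normalizing constant: 0.5·0.08192 + 0.5·0.0799338 = 0.0809269.
P(A | observation) = 0.04096 / 0.0809269 = 0.506136.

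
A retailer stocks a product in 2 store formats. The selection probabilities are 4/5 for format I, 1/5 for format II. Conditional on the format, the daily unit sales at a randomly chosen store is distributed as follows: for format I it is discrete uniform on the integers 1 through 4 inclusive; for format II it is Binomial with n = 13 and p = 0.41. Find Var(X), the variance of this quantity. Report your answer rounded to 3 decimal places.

2.910

Per component, I: μ=2.5, E[X²]=7.5; II: μ=5.33, E[X²]=31.5536.
E[X] = 0.8·2.5 + 0.2·5.33 = 3.066.
E[X²] = 0.8·7.5 + 0.2·31.5536 = 12.3107.
Var(X) = E[X²] − (E[X])² = 12.3107 − 9.40036 = 2.91036.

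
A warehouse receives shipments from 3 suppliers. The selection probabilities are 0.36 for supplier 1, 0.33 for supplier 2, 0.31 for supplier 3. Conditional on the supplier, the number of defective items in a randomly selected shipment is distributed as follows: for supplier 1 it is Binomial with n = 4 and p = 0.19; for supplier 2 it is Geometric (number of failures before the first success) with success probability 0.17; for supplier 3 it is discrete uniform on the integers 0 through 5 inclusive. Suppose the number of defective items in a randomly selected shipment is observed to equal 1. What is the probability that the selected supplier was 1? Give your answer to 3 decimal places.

0.597

Likelihoods P(X=1 | ·): 1: 0.403895; 2: 0.1411; 3: 0.166667.
Posterior ∝ prior × likelihood. Numerator for 1: 0.36·0.403895 = 0.145402.
Normalizing constant: 0.36·0.403895 + 0.33·0.1411 + 0.31·0.166667 = 0.243632.
P(1 | observation) = 0.145402 / 0.243632 = 0.596811.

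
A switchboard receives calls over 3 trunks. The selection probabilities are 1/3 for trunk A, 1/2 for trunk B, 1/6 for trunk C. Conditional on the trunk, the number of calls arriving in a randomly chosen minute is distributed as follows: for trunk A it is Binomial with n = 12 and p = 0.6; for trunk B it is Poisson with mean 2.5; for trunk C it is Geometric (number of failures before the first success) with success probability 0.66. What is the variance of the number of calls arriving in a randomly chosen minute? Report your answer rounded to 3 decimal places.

8.833

Per component, A: μ=7.2, E[X²]=54.72; B: μ=2.5, E[X²]=8.75; C: μ=0.515152, E[X²]=1.04591.
E[X] = 0.333333·7.2 + 0.5·2.5 + 0.166667·0.515152 = 3.73586.
E[X²] = 0.333333·54.72 + 0.5·8.75 + 0.166667·1.04591 = 22.7893.
Var(X) = E[X²] − (E[X])² = 22.7893 − 13.9566 = 8.83268.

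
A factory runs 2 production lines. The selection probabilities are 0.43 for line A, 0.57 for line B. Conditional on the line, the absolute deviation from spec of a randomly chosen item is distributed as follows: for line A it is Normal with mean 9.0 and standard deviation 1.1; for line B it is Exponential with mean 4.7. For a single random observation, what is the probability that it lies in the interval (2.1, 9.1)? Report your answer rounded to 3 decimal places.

Conditional on each line, P(2.1 < X < 9.1): A: 0.536218; B: 0.495411.
By total probability, P(2.1 < X < 9.1) = 0.43·0.536218 + 0.57·0.495411 = 0.512958.

0.513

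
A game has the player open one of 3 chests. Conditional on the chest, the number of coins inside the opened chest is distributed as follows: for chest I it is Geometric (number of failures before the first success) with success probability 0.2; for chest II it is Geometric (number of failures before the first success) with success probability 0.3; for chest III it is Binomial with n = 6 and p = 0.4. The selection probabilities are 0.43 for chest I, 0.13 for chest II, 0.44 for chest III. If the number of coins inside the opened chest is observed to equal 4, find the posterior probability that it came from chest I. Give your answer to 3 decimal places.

0.334

Likelihoods P(X=4 | ·): I: 0.08192; II: 0.07203; III: 0.13824.
Posterior ∝ prior × likelihood. Numerator for I: 0.43·0.08192 = 0.0352256.
Normalizing constant: 0.43·0.08192 + 0.13·0.07203 + 0.44·0.13824 = 0.105415.
P(I | observation) = 0.0352256 / 0.105415 = 0.334161.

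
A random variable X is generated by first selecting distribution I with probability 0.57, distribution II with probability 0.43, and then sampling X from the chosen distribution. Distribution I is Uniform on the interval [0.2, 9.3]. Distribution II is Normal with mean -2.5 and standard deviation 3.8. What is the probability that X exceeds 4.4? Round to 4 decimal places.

Conditional on each component, P(X > 4.4): I: 0.538462; II: 0.0347013.
By total probability, P(X > 4.4) = 0.57·0.538462 + 0.43·0.0347013 = 0.321845.

0.3218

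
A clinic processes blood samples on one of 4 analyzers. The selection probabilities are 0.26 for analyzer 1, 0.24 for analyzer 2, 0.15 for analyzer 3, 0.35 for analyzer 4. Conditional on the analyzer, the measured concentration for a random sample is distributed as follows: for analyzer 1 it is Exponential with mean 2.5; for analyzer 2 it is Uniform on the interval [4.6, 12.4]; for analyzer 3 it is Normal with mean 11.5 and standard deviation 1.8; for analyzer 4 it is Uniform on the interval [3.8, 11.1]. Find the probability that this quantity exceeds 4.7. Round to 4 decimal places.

0.7334

Conditional on each analyzer, P(X > 4.7): 1: 0.15259; 2: 0.987179; 3: 0.999921; 4: 0.876712.
By total probability, P(X > 4.7) = 0.26·0.15259 + 0.24·0.987179 + 0.15·0.999921 + 0.35·0.876712 = 0.733434.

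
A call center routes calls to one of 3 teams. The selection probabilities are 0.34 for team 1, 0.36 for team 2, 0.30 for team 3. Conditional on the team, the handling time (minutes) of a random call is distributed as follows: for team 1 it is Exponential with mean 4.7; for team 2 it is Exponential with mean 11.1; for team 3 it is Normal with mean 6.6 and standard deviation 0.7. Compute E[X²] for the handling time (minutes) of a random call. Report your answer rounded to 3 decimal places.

For each component E[X²] = Var + (mean)², giving 1: 44.18; 2: 246.42; 3: 44.05.
Overall E[X²] = 0.34·44.18 + 0.36·246.42 + 0.3·44.05 = 116.947.

116.947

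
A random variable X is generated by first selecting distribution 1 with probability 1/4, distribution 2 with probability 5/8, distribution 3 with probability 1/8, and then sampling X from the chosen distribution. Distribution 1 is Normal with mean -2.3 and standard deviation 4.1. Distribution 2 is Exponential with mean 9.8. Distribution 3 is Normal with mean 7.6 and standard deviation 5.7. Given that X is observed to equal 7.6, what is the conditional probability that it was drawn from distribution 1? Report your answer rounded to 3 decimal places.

0.033

Likelihoods f(7.6 | ·): 1: 0.00527301; 2: 0.0469866; 3: 0.0699899.
Posterior ∝ prior × likelihood. Numerator for 1: 0.25·0.00527301 = 0.00131825.
Normalizing constant: 0.25·0.00527301 + 0.625·0.0469866 + 0.125·0.0699899 = 0.0394336.
P(1 | observation) = 0.00131825 / 0.0394336 = 0.0334296.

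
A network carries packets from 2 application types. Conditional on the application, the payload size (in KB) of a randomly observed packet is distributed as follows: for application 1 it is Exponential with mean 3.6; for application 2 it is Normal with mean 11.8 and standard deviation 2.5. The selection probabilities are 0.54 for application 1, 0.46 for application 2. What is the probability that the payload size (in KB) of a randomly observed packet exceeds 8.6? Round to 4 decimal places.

0.4634

Conditional on each application, P(X > 8.6): 1: 0.0917316; 2: 0.899727.
By total probability, P(X > 8.6) = 0.54·0.0917316 + 0.46·0.899727 = 0.46341.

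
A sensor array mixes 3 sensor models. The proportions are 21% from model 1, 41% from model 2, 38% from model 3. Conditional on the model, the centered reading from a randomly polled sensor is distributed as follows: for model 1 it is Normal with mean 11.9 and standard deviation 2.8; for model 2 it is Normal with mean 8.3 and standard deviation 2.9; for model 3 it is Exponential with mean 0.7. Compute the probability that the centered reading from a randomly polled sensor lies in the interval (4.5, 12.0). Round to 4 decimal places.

Conditional on each model, P(4.5 < X < 12.0): 1: 0.510134; 2: 0.803958; 3: 0.00161472.
By total probability, P(4.5 < X < 12.0) = 0.21·0.510134 + 0.41·0.803958 + 0.38·0.00161472 = 0.437365.

0.4374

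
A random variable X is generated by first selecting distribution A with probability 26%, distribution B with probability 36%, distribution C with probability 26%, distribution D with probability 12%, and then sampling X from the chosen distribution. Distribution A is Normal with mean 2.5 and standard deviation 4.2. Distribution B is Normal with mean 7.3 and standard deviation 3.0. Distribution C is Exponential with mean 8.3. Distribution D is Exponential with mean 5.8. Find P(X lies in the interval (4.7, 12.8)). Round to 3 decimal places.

Conditional on each component, P(4.7 < X < 12.8): A: 0.29311; B: 0.773561; C: 0.353725; D: 0.334663.
By total probability, P(4.7 < X < 12.8) = 0.26·0.29311 + 0.36·0.773561 + 0.26·0.353725 + 0.12·0.334663 = 0.486819.

0.487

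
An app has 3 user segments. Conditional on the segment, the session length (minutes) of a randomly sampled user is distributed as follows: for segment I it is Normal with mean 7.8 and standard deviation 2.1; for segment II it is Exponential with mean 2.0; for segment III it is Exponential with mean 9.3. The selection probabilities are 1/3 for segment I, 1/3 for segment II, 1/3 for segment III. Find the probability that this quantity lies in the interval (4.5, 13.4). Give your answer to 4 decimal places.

0.4740

Conditional on each segment, P(4.5 < X < 13.4): I: 0.938128; II: 0.104168; III: 0.379669.
By total probability, P(4.5 < X < 13.4) = 0.333333·0.938128 + 0.333333·0.104168 + 0.333333·0.379669 = 0.473988.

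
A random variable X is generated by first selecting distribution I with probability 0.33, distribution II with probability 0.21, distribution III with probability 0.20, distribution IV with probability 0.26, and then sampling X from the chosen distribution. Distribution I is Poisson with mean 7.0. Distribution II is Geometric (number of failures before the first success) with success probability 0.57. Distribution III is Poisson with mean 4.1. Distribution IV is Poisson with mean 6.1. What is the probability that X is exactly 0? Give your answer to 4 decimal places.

Conditional on each component, P(X = 0): I: 0.000911882; II: 0.57; III: 0.0165727; IV: 0.00224287.
By total probability, P(X = 0) = 0.33·0.000911882 + 0.21·0.57 + 0.2·0.0165727 + 0.26·0.00224287 = 0.123899.

0.1239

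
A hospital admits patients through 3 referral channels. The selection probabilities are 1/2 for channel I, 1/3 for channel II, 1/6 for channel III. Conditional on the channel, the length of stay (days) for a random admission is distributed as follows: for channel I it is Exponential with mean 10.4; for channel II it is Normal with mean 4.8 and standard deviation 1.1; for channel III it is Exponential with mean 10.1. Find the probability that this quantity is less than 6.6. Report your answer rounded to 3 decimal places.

Conditional on each channel, P(X < 6.6): I: 0.469861; II: 0.949118; III: 0.47976.
By total probability, P(X < 6.6) = 0.5·0.469861 + 0.333333·0.949118 + 0.166667·0.47976 = 0.631263.

0.631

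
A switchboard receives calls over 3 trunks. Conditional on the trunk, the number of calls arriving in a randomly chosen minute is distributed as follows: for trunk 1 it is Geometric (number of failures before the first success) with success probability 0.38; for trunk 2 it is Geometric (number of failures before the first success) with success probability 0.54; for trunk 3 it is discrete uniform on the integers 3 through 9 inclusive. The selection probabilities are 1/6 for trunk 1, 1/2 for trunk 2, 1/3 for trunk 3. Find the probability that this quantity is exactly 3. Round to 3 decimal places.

Conditional on each trunk, P(X = 3): 1: 0.0905646; 2: 0.0525614; 3: 0.142857.
By total probability, P(X = 3) = 0.166667·0.0905646 + 0.5·0.0525614 + 0.333333·0.142857 = 0.0889939.

0.089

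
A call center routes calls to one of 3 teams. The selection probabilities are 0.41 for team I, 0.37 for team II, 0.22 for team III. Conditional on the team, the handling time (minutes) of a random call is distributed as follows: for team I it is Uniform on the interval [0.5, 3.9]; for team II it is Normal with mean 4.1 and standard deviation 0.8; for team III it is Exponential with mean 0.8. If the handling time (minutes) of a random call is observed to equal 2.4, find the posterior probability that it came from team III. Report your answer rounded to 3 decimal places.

0.089

Likelihoods f(2.4 | ·): I: 0.294118; II: 0.0521512; III: 0.0622338.
Posterior ∝ prior × likelihood. Numerator for III: 0.22·0.0622338 = 0.0136914.
Normalizing constant: 0.41·0.294118 + 0.37·0.0521512 + 0.22·0.0622338 = 0.153576.
P(III | observation) = 0.0136914 / 0.153576 = 0.0891511.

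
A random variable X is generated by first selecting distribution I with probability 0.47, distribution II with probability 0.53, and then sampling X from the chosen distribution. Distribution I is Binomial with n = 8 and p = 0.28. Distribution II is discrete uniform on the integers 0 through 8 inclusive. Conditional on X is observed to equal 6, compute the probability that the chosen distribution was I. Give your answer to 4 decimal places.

Likelihoods P(X=6 | ·): I: 0.00699473; II: 0.111111.
Posterior ∝ prior × likelihood. Numerator for I: 0.47·0.00699473 = 0.00328753.
Normalizing constant: 0.47·0.00699473 + 0.53·0.111111 = 0.0621764.
P(I | observation) = 0.00328753 / 0.0621764 = 0.0528742.

0.0529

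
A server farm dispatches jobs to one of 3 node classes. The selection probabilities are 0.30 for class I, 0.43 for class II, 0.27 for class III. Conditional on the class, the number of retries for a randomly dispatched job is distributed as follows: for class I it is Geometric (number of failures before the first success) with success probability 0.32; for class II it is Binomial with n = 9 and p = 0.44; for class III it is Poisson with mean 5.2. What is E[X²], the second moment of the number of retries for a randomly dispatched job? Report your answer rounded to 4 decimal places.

For each component E[X²] = Var + (mean)², giving I: 11.1562; II: 17.8992; III: 32.24.
Overall E[X²] = 0.3·11.1562 + 0.43·17.8992 + 0.27·32.24 = 19.7483.

19.7483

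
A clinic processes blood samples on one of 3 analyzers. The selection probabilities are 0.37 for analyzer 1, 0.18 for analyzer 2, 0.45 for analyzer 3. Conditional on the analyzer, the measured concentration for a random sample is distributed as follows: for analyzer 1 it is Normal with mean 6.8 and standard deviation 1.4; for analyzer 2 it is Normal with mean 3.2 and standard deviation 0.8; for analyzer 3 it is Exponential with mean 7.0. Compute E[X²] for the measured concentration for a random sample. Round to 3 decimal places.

For each component E[X²] = Var + (mean)², giving 1: 48.2; 2: 10.88; 3: 98.
Overall E[X²] = 0.37·48.2 + 0.18·10.88 + 0.45·98 = 63.8924.

63.892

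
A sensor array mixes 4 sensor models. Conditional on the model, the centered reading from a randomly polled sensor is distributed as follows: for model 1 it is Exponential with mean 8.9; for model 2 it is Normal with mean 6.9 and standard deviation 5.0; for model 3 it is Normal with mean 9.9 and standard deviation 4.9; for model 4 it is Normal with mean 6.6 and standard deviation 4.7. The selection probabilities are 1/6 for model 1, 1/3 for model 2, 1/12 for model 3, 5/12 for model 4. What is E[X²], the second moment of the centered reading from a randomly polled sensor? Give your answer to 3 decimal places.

For each component E[X²] = Var + (mean)², giving 1: 158.42; 2: 72.61; 3: 122.02; 4: 65.65.
Overall E[X²] = 0.166667·158.42 + 0.333333·72.61 + 0.0833333·122.02 + 0.416667·65.65 = 88.1292.

88.129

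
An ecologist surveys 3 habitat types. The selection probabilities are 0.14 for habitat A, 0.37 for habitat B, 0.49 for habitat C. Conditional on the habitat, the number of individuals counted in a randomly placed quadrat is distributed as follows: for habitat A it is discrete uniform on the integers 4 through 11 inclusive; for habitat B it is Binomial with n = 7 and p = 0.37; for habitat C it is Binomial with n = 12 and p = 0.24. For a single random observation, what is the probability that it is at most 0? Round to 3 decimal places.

0.033

Conditional on each habitat, P(X ≤ 0): A: 0; B: 0.0393898; C: 0.0371333.
By total probability, P(X ≤ 0) = 0.14·0 + 0.37·0.0393898 + 0.49·0.0371333 = 0.0327695.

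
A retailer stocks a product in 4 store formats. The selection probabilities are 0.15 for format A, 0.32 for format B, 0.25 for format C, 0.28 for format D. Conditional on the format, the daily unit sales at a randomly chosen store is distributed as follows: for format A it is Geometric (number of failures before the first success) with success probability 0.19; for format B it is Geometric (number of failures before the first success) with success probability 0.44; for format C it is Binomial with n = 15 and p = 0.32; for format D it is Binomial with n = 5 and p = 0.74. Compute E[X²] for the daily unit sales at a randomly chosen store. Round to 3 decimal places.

For each component E[X²] = Var + (mean)², giving A: 40.6122; B: 4.5124; C: 26.304; D: 14.652.
Overall E[X²] = 0.15·40.6122 + 0.32·4.5124 + 0.25·26.304 + 0.28·14.652 = 18.2144.

18.214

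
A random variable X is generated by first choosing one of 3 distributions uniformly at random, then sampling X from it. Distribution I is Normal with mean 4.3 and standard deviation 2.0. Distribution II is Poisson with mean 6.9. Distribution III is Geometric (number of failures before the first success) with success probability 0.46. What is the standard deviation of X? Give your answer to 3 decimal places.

Per component, I: μ=4.3, E[X²]=22.49; II: μ=6.9, E[X²]=54.51; III: μ=1.17391, E[X²]=3.93006.
E[X] = 0.333333·4.3 + 0.333333·6.9 + 0.333333·1.17391 = 4.12464.
E[X²] = 0.333333·22.49 + 0.333333·54.51 + 0.333333·3.93006 = 26.9767.
Var(X) = E[X²] − (E[X])² = 26.9767 − 17.0126 = 9.96405.
SD(X) = √9.96405 = 3.15659.

3.157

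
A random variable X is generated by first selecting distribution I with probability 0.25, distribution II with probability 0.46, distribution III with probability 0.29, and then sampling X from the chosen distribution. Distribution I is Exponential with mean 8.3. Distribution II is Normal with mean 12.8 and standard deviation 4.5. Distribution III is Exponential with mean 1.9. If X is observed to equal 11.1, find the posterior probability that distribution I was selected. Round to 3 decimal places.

Likelihoods f(11.1 | ·): I: 0.0316314; II: 0.0825481; III: 0.00152775.
Posterior ∝ prior × likelihood. Numerator for I: 0.25·0.0316314 = 0.00790785.
Normalizing constant: 0.25·0.0316314 + 0.46·0.0825481 + 0.29·0.00152775 = 0.046323.
P(I | observation) = 0.00790785 / 0.046323 = 0.170711.

0.171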